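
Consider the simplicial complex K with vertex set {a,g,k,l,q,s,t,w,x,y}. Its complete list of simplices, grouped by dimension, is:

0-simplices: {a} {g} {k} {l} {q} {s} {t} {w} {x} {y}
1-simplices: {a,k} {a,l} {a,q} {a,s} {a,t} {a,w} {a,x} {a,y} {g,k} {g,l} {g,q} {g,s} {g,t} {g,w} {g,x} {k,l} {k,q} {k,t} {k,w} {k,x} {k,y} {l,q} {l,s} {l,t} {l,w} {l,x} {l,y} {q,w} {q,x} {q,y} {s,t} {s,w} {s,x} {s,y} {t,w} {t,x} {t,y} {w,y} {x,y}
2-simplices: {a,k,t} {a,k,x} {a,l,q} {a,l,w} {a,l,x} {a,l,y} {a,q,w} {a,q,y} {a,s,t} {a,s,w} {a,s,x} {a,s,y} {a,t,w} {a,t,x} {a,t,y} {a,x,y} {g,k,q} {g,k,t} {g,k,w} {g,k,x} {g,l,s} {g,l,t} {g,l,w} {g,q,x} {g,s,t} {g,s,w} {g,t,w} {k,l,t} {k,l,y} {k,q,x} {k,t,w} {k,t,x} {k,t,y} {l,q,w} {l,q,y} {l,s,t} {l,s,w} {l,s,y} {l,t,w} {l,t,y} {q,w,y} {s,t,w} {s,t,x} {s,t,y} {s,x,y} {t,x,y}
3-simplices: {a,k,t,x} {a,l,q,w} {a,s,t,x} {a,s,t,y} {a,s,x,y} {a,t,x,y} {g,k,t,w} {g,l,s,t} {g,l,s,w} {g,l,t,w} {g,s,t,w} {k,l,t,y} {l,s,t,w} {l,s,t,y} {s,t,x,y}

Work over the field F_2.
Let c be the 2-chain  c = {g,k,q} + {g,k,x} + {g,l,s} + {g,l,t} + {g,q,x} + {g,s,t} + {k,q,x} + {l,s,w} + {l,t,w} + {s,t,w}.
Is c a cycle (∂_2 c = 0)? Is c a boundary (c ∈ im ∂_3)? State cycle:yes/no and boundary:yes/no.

n_0=10 n_1=39 n_2=46 n_3=15  [Z2]
∂1: piv[ak,al,aq,as,at,aw,ax,ay,gk] rk=9  ker:gl,gq,gs,gt,gw,gx,kl,kq,kt,kw,kx,ky,lq,ls,lt,lw,lx,ly,qw,qx,qy,st,sw,sx,sy,tw,tx,ty,wy,xy
∂2: piv[akt,akx,alq,alw,alx,aly,aqw,aqy,ast,asw,asx,asy,atw,atx,aty,axy,gkq,gkt,gkw,gkx,gls,glt,glw,gqx,gst,gsw,klt,kly,qwy] rk=29  ker:gtw,kqx,ktw,ktx,kty,lqw,lqy,lst,lsw,lsy,ltw,lty,stw,stx,sty,sxy,txy
∂3: piv[aktx,alqw,astx,asty,asxy,atxy,gktw,glst,glsw,gltw,gstw,klty,lsty] rk=13  ker:lstw,stxy
∂2c = 0
c vs im∂3: residual ≠ 0 ⇒ not boundary

cycle:yes boundary:no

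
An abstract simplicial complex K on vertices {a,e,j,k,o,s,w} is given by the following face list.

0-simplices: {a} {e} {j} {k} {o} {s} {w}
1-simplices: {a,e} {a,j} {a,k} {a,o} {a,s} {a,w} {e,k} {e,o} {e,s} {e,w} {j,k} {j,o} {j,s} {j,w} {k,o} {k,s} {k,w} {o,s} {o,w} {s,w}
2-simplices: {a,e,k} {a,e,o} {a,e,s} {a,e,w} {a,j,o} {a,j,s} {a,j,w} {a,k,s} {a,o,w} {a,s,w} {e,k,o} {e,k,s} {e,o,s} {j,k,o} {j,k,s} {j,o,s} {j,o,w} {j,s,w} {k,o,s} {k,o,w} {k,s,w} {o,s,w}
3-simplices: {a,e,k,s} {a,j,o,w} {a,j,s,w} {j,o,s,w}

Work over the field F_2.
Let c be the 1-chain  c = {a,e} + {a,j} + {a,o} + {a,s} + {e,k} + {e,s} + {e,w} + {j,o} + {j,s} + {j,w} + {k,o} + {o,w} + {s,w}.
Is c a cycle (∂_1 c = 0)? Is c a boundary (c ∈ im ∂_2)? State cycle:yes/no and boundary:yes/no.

cycle:yes boundary:yes

n_0=7 n_1=20 n_2=22 n_3=4  [Z2]
∂1: piv[ae,aj,ak,ao,as,aw] rk=6  ker:ek,eo,es,ew,jk,jo,js,jw,ko,ks,kw,os,ow,sw
∂2: piv[aek,aeo,aes,aew,ajo,ajs,ajw,aks,aow,asw,eko,eos,jko,kow] rk=14  ker:eks,jks,jos,jow,jsw,kos,ksw,osw
∂3: piv[aeks,ajow,ajsw,josw] rk=4
∂1c = 0
c vs im∂2: reduces to 0 ⇒ boundary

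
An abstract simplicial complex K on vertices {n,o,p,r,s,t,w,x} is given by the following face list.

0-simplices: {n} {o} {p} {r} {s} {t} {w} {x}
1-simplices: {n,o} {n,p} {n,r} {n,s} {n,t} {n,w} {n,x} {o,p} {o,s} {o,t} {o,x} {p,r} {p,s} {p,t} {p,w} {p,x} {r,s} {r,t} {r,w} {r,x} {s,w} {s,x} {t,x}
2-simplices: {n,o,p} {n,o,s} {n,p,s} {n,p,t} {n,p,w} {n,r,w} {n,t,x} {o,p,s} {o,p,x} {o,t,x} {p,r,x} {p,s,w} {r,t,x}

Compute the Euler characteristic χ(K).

χ(K)=-2

n_0=8 n_1=23 n_2=13
χ=+8−23+13=-2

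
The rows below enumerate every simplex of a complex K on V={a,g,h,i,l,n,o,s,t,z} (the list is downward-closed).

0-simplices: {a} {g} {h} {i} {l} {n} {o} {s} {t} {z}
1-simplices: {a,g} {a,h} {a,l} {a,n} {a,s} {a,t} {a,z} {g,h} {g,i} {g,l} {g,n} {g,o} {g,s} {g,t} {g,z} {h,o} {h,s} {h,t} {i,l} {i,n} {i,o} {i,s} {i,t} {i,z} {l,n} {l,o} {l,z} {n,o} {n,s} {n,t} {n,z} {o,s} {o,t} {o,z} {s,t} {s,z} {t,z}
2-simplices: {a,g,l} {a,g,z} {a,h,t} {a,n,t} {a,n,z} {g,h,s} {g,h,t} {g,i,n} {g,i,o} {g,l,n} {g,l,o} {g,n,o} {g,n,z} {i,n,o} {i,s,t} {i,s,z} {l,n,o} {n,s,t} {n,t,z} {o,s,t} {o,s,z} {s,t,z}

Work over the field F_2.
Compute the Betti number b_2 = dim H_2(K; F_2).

b_2=2

n_0=10 n_1=37 n_2=22  [Z2]
∂1: piv[ag,ah,al,an,as,at,az,gi,go] rk=9  ker:gh,gl,gn,gs,gt,gz,ho,hs,ht,il,in,io,is,it,iz,ln,lo,lz,no,ns,nt,nz,os,ot,oz,st,sz,tz
∂2: piv[agl,agz,aht,ant,anz,ghs,ght,gin,gio,gln,glo,gno,gnz,ist,isz,nst,ntz,ost,osz,stz] rk=20  ker:ino,lno
b_2=(22−20)−0=2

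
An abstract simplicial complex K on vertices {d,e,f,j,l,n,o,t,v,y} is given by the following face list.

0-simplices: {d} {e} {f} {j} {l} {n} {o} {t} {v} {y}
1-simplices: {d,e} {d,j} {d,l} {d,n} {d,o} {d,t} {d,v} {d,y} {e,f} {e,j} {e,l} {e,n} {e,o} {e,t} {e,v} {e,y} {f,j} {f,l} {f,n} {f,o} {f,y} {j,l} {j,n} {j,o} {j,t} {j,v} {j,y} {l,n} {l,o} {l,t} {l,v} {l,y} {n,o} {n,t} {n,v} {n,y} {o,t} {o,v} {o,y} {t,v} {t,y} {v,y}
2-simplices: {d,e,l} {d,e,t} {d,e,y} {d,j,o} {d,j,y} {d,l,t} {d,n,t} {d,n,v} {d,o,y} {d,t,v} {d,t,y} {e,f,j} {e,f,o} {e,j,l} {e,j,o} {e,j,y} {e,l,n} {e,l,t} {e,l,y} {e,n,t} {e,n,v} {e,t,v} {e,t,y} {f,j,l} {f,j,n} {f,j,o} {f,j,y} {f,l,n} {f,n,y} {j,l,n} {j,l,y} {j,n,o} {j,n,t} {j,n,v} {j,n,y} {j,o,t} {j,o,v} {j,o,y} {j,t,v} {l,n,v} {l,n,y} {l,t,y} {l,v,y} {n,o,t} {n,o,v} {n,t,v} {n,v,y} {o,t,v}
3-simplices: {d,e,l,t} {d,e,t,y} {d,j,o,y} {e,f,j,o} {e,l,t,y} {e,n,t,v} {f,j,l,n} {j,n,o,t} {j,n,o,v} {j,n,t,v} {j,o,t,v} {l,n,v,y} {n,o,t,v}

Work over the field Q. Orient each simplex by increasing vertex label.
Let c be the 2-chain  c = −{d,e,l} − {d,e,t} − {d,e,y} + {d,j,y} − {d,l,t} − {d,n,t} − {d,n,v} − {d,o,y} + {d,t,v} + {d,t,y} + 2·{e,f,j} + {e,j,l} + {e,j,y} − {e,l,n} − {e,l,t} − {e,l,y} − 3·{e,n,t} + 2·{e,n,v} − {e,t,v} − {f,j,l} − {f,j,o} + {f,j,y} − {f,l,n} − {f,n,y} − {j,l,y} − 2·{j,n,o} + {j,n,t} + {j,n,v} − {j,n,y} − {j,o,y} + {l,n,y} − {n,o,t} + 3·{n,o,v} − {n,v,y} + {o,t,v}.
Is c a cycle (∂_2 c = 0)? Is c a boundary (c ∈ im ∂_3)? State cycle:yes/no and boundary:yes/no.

n_0=10 n_1=42 n_2=48 n_3=13  [Q]
∂1: piv[de,dj,dl,dn,do,dt,dv,dy,ef] rk=9  ker:ej,el,en,eo,et,ev,ey,fj,fl,fn,fo,fy,jl,jn,jo,jt,jv,jy,ln,lo,lt,lv,ly,no,nt,nv,ny,ot,ov,oy,tv,ty,vy
∂2: piv[del,det,dey,djo,djy,dlt,dnt,dnv,doy,dtv,dty,efj,efo,ejl,ejo,ejy,eln,ely,ent,env,fjl,fjn,fjy,fln,fny,jno,jnt,jnv,jot,jov,lnv,lvy] rk=32  ker:elt,etv,ety,fjo,jln,jly,jny,joy,jtv,lny,lty,not,nov,ntv,nvy,otv
∂3: piv[delt,dety,djoy,efjo,elty,entv,fjln,jnot,jnov,jntv,jotv,lnvy] rk=12  ker:notv
∂2c = −3·{d,e} + {d,j} − 2·{d,n} − {d,o} + 5·{d,t} + 2·{e,f} − 5·{e,l} + 2·{e,t} − {e,v} − {e,y} + {f,j} + {f,o} − {j,l} − {j,n} − {j,t} − {j,v} + 6·{j,y} − {l,n} − 2·{l,t} − 3·{l,y} − 2·{n,t} − 2·{n,v} + 2·{o,v} − 2·{o,y} + {t,v} + {t,y} − {v,y}

cycle:no boundary:no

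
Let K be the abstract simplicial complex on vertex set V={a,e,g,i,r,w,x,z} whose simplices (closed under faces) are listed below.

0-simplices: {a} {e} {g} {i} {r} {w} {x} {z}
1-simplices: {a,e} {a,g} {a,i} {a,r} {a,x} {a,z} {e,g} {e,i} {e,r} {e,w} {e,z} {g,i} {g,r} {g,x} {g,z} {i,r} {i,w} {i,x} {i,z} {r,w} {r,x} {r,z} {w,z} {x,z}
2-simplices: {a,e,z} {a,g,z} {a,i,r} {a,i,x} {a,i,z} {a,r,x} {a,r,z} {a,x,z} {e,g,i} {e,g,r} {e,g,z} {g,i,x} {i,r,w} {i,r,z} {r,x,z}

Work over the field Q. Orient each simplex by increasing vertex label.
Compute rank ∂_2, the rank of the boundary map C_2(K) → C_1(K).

rank∂_2=13

n_0=8 n_1=24 n_2=15  [Q]
∂1: piv[ae,ag,ai,ar,ax,az,ew] rk=7  ker:eg,ei,er,ez,gi,gr,gx,gz,ir,iw,ix,iz,rw,rx,rz,wz,xz
∂2: piv[aez,agz,air,aix,aiz,arx,arz,axz,egi,egr,egz,gix,irw] rk=13  ker:irz,rxz
rk∂_2=13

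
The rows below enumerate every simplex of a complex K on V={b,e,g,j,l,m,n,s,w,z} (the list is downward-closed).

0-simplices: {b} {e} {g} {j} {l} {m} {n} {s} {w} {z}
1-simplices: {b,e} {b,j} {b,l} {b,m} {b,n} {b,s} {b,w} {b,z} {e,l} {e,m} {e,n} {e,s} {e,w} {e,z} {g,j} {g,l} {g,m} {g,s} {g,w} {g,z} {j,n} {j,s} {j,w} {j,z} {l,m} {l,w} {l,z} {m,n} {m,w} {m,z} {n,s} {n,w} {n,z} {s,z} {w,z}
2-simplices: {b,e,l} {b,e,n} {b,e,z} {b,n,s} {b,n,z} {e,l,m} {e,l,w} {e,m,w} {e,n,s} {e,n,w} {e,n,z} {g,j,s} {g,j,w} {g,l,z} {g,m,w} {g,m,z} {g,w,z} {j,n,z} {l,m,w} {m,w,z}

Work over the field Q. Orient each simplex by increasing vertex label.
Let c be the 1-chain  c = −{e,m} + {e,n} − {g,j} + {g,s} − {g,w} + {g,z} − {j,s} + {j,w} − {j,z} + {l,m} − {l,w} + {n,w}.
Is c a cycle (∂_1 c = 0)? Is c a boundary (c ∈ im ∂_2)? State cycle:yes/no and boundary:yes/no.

n_0=10 n_1=35 n_2=20  [Q]
∂1: piv[be,bj,bl,bm,bn,bs,bw,bz,gj] rk=9  ker:el,em,en,es,ew,ez,gl,gm,gs,gw,gz,jn,js,jw,jz,lm,lw,lz,mn,mw,mz,ns,nw,nz,sz,wz
∂2: piv[bel,ben,bez,bns,bnz,elm,elw,emw,ens,enw,gjs,gjw,glz,gmw,gmz,gwz,jnz] rk=17  ker:enz,lmw,mwz
∂1c = 0
c vs im∂2: residual ≠ 0 ⇒ not boundary

cycle:yes boundary:no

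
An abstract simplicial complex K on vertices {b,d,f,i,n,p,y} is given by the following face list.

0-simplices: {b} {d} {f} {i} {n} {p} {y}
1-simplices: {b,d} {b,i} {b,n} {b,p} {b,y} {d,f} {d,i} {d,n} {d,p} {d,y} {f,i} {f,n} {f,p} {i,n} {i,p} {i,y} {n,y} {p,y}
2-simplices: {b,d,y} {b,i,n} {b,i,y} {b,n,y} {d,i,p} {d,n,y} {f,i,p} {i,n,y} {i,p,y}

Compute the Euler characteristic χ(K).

χ(K)=-2

n_0=7 n_1=18 n_2=9
χ=+7−18+9=-2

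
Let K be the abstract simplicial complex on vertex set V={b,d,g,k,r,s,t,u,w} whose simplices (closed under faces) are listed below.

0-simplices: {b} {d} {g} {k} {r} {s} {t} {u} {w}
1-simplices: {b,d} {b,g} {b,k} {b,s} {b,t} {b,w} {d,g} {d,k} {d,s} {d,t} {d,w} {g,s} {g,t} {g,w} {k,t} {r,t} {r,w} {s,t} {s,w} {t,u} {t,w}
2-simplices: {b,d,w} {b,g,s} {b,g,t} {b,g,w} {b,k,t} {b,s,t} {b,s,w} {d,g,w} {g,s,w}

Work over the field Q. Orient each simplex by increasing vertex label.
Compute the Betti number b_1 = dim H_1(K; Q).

n_0=9 n_1=21 n_2=9  [Q]
∂1: piv[bd,bg,bk,bs,bt,bw,rt,tu] rk=8  ker:dg,dk,ds,dt,dw,gs,gt,gw,kt,rw,st,sw,tw
∂2: piv[bdw,bgs,bgt,bgw,bkt,bst,bsw,dgw] rk=8  ker:gsw
b_1=(21−8)−8=5

b_1=5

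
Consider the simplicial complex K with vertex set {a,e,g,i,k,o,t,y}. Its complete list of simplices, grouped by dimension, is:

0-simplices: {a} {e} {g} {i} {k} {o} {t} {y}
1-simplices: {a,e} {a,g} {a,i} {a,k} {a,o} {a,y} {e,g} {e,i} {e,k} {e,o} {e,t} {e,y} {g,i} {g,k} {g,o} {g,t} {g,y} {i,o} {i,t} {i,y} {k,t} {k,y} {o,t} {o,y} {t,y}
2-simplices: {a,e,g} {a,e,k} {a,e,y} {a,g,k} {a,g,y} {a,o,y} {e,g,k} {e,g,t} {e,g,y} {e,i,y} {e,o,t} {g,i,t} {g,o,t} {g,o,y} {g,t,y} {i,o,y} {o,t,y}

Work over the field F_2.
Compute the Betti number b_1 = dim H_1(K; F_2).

n_0=8 n_1=25 n_2=17  [Z2]
∂1: piv[ae,ag,ai,ak,ao,ay,et] rk=7  ker:eg,ei,ek,eo,ey,gi,gk,go,gt,gy,io,it,iy,kt,ky,ot,oy,ty
∂2: piv[aeg,aek,aey,agk,agy,aoy,egt,eiy,eot,git,got,goy,gty,ioy] rk=14  ker:egk,egy,oty
b_1=(25−7)−14=4

b_1=4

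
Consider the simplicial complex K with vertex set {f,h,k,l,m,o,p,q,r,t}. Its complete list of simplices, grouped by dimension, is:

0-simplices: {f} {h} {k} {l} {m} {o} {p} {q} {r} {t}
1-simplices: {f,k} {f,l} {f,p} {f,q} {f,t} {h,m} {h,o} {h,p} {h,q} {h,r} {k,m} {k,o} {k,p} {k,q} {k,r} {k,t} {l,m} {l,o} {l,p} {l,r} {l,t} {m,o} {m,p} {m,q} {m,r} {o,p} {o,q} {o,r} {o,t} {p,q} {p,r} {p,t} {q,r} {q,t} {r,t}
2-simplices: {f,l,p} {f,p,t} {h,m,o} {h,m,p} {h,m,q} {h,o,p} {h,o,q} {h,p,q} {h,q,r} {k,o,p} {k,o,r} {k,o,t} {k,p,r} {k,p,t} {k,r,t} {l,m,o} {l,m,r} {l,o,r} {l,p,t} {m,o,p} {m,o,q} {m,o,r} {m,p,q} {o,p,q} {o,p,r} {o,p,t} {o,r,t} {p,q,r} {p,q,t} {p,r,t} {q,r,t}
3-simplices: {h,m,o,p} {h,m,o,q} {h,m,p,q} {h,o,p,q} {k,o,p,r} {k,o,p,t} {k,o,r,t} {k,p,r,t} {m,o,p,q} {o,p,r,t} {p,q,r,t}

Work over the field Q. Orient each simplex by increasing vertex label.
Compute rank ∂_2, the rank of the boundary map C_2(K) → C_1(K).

n_0=10 n_1=35 n_2=31 n_3=11  [Q]
∂1: piv[fk,fl,fp,fq,ft,hm,ho,hp,hr] rk=9  ker:hq,km,ko,kp,kq,kr,kt,lm,lo,lp,lr,lt,mo,mp,mq,mr,op,oq,or,ot,pq,pr,pt,qr,qt,rt
∂2: piv[flp,fpt,hmo,hmp,hmq,hop,hoq,hpq,hqr,kop,kor,kot,kpr,kpt,krt,lmo,lmr,lor,lpt,pqr,pqt] rk=21  ker:mop,moq,mor,mpq,opq,opr,opt,ort,prt,qrt
∂3: piv[hmop,hmoq,hmpq,hopq,kopr,kopt,kort,kprt,pqrt] rk=9  ker:mopq,oprt
rk∂_2=21

rank∂_2=21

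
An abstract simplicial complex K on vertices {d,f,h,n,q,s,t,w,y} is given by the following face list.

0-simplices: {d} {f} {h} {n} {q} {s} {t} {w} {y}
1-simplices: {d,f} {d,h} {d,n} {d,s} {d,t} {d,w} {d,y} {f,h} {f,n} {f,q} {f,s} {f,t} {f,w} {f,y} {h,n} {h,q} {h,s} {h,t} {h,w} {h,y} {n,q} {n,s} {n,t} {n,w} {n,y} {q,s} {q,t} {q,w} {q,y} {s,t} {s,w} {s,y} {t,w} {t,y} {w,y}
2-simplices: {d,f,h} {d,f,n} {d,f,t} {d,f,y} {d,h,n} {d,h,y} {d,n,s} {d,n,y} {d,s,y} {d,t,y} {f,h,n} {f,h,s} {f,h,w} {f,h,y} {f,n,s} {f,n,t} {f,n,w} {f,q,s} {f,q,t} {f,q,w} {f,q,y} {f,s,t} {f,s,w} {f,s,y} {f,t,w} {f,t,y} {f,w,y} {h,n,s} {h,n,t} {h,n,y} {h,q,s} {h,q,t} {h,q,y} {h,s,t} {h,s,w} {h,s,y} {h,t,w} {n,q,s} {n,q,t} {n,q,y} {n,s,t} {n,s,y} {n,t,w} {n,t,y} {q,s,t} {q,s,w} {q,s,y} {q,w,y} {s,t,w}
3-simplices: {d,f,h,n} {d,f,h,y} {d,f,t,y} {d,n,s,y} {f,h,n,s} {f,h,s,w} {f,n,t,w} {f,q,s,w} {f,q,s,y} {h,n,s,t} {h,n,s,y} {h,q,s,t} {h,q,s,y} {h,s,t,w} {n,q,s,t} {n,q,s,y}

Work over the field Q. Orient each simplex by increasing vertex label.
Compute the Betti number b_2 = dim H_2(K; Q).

n_0=9 n_1=35 n_2=49 n_3=16  [Q]
∂1: piv[df,dh,dn,ds,dt,dw,dy,fq] rk=8  ker:fh,fn,fs,ft,fw,fy,hn,hq,hs,ht,hw,hy,nq,ns,nt,nw,ny,qs,qt,qw,qy,st,sw,sy,tw,ty,wy
∂2: piv[dfh,dfn,dft,dfy,dhn,dhy,dns,dny,dsy,dty,fhs,fhw,fns,fnt,fnw,fqs,fqt,fqw,fqy,fst,fsw,ftw,fwy,hnt,hqs,nqs] rk=26  ker:fhn,fhy,fsy,fty,hns,hny,hqt,hqy,hst,hsw,hsy,htw,nqt,nqy,nst,nsy,ntw,nty,qst,qsw,qsy,qwy,stw
∂3: piv[dfhn,dfhy,dfty,dnsy,fhns,fhsw,fntw,fqsw,fqsy,hnst,hnsy,hqst,hqsy,hstw,nqst,nqsy] rk=16
b_2=(49−26)−16=7

b_2=7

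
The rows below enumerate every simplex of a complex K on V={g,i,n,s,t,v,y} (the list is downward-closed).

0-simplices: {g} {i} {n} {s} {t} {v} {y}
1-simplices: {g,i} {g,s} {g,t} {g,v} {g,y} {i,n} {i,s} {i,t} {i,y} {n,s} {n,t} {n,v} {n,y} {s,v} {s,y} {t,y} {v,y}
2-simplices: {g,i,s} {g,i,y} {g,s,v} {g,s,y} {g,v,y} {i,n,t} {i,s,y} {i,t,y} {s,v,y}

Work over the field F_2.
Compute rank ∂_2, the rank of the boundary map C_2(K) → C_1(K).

rank∂_2=7

n_0=7 n_1=17 n_2=9  [Z2]
∂1: piv[gi,gs,gt,gv,gy,in] rk=6  ker:is,it,iy,ns,nt,nv,ny,sv,sy,ty,vy
∂2: piv[gis,giy,gsv,gsy,gvy,int,ity] rk=7  ker:isy,svy
rk∂_2=7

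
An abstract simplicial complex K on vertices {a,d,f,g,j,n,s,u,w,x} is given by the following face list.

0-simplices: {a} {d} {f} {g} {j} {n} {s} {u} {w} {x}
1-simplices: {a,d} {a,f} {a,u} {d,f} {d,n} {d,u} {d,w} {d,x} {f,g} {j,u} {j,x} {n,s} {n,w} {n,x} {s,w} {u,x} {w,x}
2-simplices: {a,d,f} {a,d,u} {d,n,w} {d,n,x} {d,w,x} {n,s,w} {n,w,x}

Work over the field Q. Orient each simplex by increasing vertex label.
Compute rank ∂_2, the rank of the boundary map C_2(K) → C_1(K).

rank∂_2=6

n_0=10 n_1=17 n_2=7  [Q]
∂1: piv[ad,af,au,dn,dw,dx,fg,ju,ns] rk=9  ker:df,du,jx,nw,nx,sw,ux,wx
∂2: piv[adf,adu,dnw,dnx,dwx,nsw] rk=6  ker:nwx
rk∂_2=6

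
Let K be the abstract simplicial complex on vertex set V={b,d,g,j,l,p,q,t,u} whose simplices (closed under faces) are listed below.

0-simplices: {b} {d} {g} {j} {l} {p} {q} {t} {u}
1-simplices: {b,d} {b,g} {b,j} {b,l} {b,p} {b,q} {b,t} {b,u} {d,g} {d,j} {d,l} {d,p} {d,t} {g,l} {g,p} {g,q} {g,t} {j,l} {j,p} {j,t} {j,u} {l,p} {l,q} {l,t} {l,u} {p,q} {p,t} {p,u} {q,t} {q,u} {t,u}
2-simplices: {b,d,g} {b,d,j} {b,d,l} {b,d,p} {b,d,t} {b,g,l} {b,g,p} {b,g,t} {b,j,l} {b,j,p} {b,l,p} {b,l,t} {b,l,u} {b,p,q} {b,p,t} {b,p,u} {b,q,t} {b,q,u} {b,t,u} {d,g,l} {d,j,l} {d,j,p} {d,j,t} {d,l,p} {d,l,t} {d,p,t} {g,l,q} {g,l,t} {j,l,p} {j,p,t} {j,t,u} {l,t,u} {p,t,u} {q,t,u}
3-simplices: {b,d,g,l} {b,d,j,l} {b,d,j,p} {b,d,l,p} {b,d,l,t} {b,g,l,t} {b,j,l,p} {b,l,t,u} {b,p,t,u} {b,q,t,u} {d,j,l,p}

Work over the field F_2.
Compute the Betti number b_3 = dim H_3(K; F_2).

b_3=1

n_0=9 n_1=31 n_2=34 n_3=11  [Z2]
∂1: piv[bd,bg,bj,bl,bp,bq,bt,bu] rk=8  ker:dg,dj,dl,dp,dt,gl,gp,gq,gt,jl,jp,jt,ju,lp,lq,lt,lu,pq,pt,pu,qt,qu,tu
∂2: piv[bdg,bdj,bdl,bdp,bdt,bgl,bgp,bgt,bjl,bjp,blp,blt,blu,bpq,bpt,bpu,bqt,bqu,btu,djt,glq,jtu] rk=22  ker:dgl,djl,djp,dlp,dlt,dpt,glt,jlp,jpt,ltu,ptu,qtu
∂3: piv[bdgl,bdjl,bdjp,bdlp,bdlt,bglt,bjlp,bltu,bptu,bqtu] rk=10  ker:djlp
b_3=(11−10)−0=1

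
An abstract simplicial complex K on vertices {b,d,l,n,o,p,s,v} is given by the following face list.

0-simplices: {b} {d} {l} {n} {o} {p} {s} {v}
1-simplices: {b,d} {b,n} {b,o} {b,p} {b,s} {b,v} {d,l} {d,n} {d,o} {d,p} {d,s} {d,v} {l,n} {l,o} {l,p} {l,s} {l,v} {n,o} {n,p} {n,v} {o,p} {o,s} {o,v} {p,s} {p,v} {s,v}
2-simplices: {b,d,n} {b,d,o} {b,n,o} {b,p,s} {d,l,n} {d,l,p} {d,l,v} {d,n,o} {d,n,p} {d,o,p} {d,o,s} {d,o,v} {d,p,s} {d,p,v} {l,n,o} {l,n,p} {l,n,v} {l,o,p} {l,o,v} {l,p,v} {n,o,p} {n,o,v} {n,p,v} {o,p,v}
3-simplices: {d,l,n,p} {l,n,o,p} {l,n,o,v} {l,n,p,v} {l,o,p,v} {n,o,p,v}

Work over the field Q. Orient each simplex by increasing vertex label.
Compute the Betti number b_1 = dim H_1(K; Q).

n_0=8 n_1=26 n_2=24 n_3=6  [Q]
∂1: piv[bd,bn,bo,bp,bs,bv,dl] rk=7  ker:dn,do,dp,ds,dv,ln,lo,lp,ls,lv,no,np,nv,op,os,ov,ps,pv,sv
∂2: piv[bdn,bdo,bno,bps,dln,dlp,dlv,dnp,dop,dos,dov,dps,dpv,lno,lnv] rk=15  ker:dno,lnp,lop,lov,lpv,nop,nov,npv,opv
∂3: piv[dlnp,lnop,lnov,lnpv,lopv] rk=5  ker:nopv
b_1=(26−7)−15=4

b_1=4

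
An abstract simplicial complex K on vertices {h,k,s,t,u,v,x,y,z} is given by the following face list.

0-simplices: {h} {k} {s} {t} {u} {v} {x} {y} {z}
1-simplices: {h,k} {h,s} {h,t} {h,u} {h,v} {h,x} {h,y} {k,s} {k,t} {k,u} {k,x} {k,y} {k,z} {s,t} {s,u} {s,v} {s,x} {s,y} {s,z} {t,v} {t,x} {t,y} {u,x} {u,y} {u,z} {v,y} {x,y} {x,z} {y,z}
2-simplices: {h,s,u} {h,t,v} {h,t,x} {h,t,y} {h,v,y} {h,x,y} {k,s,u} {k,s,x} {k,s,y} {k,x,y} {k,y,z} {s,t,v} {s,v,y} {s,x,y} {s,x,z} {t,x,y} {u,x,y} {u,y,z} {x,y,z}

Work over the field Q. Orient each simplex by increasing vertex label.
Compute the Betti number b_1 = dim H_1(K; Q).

n_0=9 n_1=29 n_2=19  [Q]
∂1: piv[hk,hs,ht,hu,hv,hx,hy,kz] rk=8  ker:ks,kt,ku,kx,ky,st,su,sv,sx,sy,sz,tv,tx,ty,ux,uy,uz,vy,xy,xz,yz
∂2: piv[hsu,htv,htx,hty,hvy,hxy,ksu,ksx,ksy,kxy,kyz,stv,svy,sxz,uxy,uyz,xyz] rk=17  ker:sxy,txy
b_1=(29−8)−17=4

b_1=4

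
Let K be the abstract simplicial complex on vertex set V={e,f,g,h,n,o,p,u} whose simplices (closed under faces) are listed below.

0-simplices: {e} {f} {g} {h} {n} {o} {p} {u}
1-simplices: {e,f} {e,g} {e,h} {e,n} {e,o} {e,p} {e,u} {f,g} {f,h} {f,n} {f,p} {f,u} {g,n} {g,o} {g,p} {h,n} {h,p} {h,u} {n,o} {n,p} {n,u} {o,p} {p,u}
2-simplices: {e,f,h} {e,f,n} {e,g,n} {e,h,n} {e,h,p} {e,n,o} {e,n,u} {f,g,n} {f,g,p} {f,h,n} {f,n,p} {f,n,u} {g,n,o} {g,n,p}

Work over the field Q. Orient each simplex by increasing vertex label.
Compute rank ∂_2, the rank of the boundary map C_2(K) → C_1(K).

rank∂_2=12

n_0=8 n_1=23 n_2=14  [Q]
∂1: piv[ef,eg,eh,en,eo,ep,eu] rk=7  ker:fg,fh,fn,fp,fu,gn,go,gp,hn,hp,hu,no,np,nu,op,pu
∂2: piv[efh,efn,egn,ehn,ehp,eno,enu,fgn,fgp,fnp,fnu,gno] rk=12  ker:fhn,gnp
rk∂_2=12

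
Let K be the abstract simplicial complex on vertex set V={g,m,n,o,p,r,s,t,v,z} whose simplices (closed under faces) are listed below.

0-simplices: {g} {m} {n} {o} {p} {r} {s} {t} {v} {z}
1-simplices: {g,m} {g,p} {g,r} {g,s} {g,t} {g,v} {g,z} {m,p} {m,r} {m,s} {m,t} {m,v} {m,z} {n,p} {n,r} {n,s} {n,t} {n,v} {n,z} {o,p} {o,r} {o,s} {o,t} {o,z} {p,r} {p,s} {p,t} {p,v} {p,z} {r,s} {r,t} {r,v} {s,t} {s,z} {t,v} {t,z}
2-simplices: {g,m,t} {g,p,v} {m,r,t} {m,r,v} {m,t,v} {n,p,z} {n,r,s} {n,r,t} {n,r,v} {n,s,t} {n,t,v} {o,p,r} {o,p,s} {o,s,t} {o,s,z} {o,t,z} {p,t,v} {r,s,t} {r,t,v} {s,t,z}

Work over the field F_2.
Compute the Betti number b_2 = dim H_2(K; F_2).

b_2=4

n_0=10 n_1=36 n_2=20  [Z2]
∂1: piv[gm,gp,gr,gs,gt,gv,gz,np,op] rk=9  ker:mp,mr,ms,mt,mv,mz,nr,ns,nt,nv,nz,or,os,ot,oz,pr,ps,pt,pv,pz,rs,rt,rv,st,sz,tv,tz
∂2: piv[gmt,gpv,mrt,mrv,mtv,npz,nrs,nrt,nrv,nst,opr,ops,ost,osz,otz,ptv] rk=16  ker:ntv,rst,rtv,stz
b_2=(20−16)−0=4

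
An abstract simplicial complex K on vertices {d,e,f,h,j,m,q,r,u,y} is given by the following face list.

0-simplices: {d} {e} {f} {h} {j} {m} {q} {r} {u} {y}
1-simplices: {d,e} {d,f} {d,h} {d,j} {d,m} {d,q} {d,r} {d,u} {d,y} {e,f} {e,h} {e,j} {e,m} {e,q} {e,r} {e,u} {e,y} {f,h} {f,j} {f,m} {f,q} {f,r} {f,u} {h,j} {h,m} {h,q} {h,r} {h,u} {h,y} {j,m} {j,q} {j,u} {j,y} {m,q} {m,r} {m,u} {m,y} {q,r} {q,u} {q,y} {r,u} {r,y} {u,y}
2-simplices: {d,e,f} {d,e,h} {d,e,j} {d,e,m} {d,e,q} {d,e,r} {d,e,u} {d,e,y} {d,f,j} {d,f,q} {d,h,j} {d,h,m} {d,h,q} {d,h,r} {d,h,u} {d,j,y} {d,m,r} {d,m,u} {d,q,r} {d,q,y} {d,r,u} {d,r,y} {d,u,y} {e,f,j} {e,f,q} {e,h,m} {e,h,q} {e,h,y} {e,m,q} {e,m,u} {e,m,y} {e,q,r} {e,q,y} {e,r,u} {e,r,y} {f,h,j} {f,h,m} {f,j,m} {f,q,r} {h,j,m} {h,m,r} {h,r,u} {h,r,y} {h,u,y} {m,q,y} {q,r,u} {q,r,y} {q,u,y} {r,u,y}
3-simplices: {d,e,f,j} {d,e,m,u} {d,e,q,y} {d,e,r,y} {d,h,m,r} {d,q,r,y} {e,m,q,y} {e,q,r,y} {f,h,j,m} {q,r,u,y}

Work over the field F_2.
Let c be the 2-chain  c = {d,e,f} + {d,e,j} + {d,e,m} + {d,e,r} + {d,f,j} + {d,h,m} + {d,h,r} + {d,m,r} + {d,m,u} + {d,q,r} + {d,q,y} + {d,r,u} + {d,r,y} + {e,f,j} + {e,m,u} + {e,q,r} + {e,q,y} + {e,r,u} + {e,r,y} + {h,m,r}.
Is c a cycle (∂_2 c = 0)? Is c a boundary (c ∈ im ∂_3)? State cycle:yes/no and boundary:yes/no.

n_0=10 n_1=43 n_2=49 n_3=10  [Z2]
∂1: piv[de,df,dh,dj,dm,dq,dr,du,dy] rk=9  ker:ef,eh,ej,em,eq,er,eu,ey,fh,fj,fm,fq,fr,fu,hj,hm,hq,hr,hu,hy,jm,jq,ju,jy,mq,mr,mu,my,qr,qu,qy,ru,ry,uy
∂2: piv[def,deh,dej,dem,deq,der,deu,dey,dfj,dfq,dhj,dhm,dhq,dhr,dhu,djy,dmr,dmu,dqr,dqy,dru,dry,duy,ehy,emq,emy,fhj,fhm,fjm,fqr,qru] rk=31  ker:efj,efq,ehm,ehq,emu,eqr,eqy,eru,ery,hjm,hmr,hru,hry,huy,mqy,qry,quy,ruy
∂3: piv[defj,demu,deqy,dery,dhmr,dqry,emqy,eqry,fhjm,qruy] rk=10
∂2c = 0
c vs im∂3: residual ≠ 0 ⇒ not boundary

cycle:yes boundary:no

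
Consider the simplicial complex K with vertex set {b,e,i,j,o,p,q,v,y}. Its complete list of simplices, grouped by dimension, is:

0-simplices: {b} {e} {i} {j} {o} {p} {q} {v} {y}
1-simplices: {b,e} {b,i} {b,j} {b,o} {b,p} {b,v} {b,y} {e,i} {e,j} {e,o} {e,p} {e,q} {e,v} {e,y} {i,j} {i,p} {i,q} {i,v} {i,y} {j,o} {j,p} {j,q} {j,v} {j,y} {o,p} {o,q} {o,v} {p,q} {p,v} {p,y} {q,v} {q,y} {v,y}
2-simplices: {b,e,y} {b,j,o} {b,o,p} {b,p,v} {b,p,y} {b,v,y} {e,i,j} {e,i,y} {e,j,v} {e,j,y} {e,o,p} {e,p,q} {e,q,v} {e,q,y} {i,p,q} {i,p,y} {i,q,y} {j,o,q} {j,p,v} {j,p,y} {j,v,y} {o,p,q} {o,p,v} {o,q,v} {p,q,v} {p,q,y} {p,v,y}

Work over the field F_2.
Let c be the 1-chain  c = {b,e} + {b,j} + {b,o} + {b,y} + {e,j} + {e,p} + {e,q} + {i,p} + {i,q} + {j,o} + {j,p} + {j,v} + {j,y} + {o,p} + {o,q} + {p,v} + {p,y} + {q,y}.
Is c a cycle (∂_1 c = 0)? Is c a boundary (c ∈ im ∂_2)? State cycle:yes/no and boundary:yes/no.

cycle:yes boundary:yes

n_0=9 n_1=33 n_2=27  [Z2]
∂1: piv[be,bi,bj,bo,bp,bv,by,eq] rk=8  ker:ei,ej,eo,ep,ev,ey,ij,ip,iq,iv,iy,jo,jp,jq,jv,jy,op,oq,ov,pq,pv,py,qv,qy,vy
∂2: piv[bey,bjo,bop,bpv,bpy,bvy,eij,eiy,ejv,ejy,eop,epq,eqv,eqy,ipq,ipy,iqy,joq,jpv,jpy,opq,opv] rk=22  ker:jvy,oqv,pqv,pqy,pvy
∂1c = 0
c vs im∂2: reduces to 0 ⇒ boundary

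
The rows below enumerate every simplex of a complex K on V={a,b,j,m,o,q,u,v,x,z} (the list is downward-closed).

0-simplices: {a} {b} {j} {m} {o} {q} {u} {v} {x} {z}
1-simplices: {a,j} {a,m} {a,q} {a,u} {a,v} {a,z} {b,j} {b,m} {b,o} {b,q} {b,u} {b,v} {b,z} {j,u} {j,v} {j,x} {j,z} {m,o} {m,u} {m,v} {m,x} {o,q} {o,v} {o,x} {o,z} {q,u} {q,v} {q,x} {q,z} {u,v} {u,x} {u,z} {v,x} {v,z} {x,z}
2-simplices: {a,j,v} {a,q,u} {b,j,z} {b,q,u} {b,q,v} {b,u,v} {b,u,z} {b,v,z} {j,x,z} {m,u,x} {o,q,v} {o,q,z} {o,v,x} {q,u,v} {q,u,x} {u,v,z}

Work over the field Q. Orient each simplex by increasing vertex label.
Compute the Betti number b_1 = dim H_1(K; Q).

b_1=12

n_0=10 n_1=35 n_2=16  [Q]
∂1: piv[aj,am,aq,au,av,az,bj,bo,jx] rk=9  ker:bm,bq,bu,bv,bz,ju,jv,jz,mo,mu,mv,mx,oq,ov,ox,oz,qu,qv,qx,qz,uv,ux,uz,vx,vz,xz
∂2: piv[ajv,aqu,bjz,bqu,bqv,buv,buz,bvz,jxz,mux,oqv,oqz,ovx,qux] rk=14  ker:quv,uvz
b_1=(35−9)−14=12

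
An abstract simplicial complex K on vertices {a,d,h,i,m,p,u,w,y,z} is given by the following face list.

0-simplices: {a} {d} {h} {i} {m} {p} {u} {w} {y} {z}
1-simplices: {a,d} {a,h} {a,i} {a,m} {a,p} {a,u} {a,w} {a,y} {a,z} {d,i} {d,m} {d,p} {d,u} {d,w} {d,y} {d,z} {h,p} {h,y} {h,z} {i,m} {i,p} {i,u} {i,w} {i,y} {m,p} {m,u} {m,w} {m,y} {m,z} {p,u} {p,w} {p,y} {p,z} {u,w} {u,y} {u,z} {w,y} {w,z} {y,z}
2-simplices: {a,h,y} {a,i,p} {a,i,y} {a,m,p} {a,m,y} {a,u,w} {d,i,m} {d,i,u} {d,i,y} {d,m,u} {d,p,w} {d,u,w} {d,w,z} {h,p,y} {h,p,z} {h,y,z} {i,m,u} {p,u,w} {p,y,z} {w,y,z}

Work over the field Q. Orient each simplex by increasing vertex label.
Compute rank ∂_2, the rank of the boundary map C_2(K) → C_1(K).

n_0=10 n_1=39 n_2=20  [Q]
∂1: piv[ad,ah,ai,am,ap,au,aw,ay,az] rk=9  ker:di,dm,dp,du,dw,dy,dz,hp,hy,hz,im,ip,iu,iw,iy,mp,mu,mw,my,mz,pu,pw,py,pz,uw,uy,uz,wy,wz,yz
∂2: piv[ahy,aip,aiy,amp,amy,auw,dim,diu,diy,dmu,dpw,duw,dwz,hpy,hpz,hyz,puw,wyz] rk=18  ker:imu,pyz
rk∂_2=18

rank∂_2=18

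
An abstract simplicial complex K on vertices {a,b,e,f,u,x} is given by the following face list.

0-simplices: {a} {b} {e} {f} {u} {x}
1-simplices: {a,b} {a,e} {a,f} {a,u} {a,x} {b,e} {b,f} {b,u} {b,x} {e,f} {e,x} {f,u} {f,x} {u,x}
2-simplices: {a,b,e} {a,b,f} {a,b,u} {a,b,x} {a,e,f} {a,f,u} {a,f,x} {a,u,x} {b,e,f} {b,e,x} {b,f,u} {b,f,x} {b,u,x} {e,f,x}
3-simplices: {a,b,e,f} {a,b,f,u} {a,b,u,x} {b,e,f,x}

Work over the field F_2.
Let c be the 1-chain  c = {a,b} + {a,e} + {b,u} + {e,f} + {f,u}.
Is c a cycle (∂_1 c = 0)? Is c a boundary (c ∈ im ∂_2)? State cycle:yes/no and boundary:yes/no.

n_0=6 n_1=14 n_2=14 n_3=4  [Z2]
∂1: piv[ab,ae,af,au,ax] rk=5  ker:be,bf,bu,bx,ef,ex,fu,fx,ux
∂2: piv[abe,abf,abu,abx,aef,afu,afx,aux,bex] rk=9  ker:bef,bfu,bfx,bux,efx
∂3: piv[abef,abfu,abux,befx] rk=4
∂1c = 0
c vs im∂2: reduces to 0 ⇒ boundary

cycle:yes boundary:yes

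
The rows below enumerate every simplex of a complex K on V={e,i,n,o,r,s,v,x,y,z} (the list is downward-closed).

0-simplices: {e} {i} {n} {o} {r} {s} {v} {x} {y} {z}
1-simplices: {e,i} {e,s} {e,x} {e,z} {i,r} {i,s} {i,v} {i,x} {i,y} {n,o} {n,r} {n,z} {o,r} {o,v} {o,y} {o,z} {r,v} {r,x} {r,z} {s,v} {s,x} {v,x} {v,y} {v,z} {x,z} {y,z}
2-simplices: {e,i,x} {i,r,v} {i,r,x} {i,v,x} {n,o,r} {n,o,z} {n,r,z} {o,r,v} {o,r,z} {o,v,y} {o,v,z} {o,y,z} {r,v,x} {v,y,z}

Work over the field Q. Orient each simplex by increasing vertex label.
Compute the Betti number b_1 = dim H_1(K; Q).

n_0=10 n_1=26 n_2=14  [Q]
∂1: piv[ei,es,ex,ez,ir,iv,iy,no,nr] rk=9  ker:is,ix,nz,or,ov,oy,oz,rv,rx,rz,sv,sx,vx,vy,vz,xz,yz
∂2: piv[eix,irv,irx,ivx,nor,noz,nrz,orv,ovy,ovz,oyz] rk=11  ker:orz,rvx,vyz
b_1=(26−9)−11=6

b_1=6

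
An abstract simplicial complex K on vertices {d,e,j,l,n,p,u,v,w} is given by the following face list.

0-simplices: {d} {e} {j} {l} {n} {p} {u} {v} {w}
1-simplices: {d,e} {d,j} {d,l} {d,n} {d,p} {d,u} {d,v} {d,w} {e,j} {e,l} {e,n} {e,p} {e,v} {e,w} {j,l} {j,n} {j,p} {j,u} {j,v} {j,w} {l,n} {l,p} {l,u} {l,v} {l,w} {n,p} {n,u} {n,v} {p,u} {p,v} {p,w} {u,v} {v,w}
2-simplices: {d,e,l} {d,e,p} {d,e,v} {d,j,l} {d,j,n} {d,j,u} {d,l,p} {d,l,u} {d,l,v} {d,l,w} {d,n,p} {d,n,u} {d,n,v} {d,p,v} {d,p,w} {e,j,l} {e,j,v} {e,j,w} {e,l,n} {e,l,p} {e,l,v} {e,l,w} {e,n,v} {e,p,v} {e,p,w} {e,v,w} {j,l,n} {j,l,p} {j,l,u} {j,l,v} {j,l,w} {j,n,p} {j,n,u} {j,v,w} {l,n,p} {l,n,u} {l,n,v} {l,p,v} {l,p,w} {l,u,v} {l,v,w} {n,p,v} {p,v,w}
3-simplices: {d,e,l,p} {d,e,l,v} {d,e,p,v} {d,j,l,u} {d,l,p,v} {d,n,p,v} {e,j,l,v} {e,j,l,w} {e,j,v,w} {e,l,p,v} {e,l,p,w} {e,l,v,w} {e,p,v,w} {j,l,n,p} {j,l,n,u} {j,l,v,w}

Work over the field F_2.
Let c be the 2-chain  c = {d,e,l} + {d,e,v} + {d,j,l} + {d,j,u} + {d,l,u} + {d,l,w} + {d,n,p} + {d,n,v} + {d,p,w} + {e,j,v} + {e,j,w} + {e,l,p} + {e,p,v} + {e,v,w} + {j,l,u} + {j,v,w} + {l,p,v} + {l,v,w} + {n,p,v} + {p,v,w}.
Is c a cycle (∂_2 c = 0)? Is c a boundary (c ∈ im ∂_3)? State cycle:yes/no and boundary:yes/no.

cycle:yes boundary:no

n_0=9 n_1=33 n_2=43 n_3=16  [Z2]
∂1: piv[de,dj,dl,dn,dp,du,dv,dw] rk=8  ker:ej,el,en,ep,ev,ew,jl,jn,jp,ju,jv,jw,ln,lp,lu,lv,lw,np,nu,nv,pu,pv,pw,uv,vw
∂2: piv[del,dep,dev,djl,djn,dju,dlp,dlu,dlv,dlw,dnp,dnu,dnv,dpv,dpw,ejl,ejv,ejw,eln,elw,env,evw,jlp,luv] rk=24  ker:elp,elv,epv,epw,jln,jlu,jlv,jlw,jnp,jnu,jvw,lnp,lnu,lnv,lpv,lpw,lvw,npv,pvw
∂3: piv[delp,delv,depv,djlu,dlpv,dnpv,ejlv,ejlw,ejvw,elpw,elvw,epvw,jlnp,jlnu] rk=14  ker:elpv,jlvw
∂2c = 0
c vs im∂3: residual ≠ 0 ⇒ not boundary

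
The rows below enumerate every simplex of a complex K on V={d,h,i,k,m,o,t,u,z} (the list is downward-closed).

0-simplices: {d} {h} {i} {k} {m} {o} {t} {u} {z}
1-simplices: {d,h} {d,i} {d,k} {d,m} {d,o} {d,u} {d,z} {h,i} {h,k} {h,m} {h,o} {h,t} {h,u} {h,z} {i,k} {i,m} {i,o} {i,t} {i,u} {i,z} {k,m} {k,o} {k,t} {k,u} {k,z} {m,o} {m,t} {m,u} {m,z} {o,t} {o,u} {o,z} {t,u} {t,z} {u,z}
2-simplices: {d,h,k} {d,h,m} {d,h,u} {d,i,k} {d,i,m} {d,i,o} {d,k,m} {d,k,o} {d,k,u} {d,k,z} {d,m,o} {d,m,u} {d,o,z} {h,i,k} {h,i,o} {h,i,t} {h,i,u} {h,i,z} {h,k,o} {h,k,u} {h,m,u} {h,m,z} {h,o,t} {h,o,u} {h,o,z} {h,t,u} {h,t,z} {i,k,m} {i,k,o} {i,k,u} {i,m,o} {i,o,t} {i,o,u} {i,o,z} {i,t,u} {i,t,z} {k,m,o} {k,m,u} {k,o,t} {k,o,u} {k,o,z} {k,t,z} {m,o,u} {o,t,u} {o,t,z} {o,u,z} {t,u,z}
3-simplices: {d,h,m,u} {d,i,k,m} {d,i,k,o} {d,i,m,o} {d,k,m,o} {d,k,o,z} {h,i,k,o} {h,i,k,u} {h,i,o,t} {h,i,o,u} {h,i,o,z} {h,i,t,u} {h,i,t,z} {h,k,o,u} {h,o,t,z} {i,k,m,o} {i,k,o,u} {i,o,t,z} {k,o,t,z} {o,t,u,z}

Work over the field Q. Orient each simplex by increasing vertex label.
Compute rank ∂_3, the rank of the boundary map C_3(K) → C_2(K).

n_0=9 n_1=35 n_2=47 n_3=20  [Q]
∂1: piv[dh,di,dk,dm,do,du,dz,ht] rk=8  ker:hi,hk,hm,ho,hu,hz,ik,im,io,it,iu,iz,km,ko,kt,ku,kz,mo,mt,mu,mz,ot,ou,oz,tu,tz,uz
∂2: piv[dhk,dhm,dhu,dik,dim,dio,dkm,dko,dku,dkz,dmo,dmu,doz,hik,hio,hit,hiu,hiz,hmz,hot,hou,hoz,htu,htz,kot,ouz] rk=26  ker:hko,hku,hmu,ikm,iko,iku,imo,iot,iou,ioz,itu,itz,kmo,kmu,kou,koz,ktz,mou,otu,otz,tuz
∂3: piv[dhmu,dikm,diko,dimo,dkmo,dkoz,hiko,hiku,hiot,hiou,hioz,hitu,hitz,hkou,hotz,kotz,otuz] rk=17  ker:ikmo,ikou,iotz
rk∂_3=17

rank∂_3=17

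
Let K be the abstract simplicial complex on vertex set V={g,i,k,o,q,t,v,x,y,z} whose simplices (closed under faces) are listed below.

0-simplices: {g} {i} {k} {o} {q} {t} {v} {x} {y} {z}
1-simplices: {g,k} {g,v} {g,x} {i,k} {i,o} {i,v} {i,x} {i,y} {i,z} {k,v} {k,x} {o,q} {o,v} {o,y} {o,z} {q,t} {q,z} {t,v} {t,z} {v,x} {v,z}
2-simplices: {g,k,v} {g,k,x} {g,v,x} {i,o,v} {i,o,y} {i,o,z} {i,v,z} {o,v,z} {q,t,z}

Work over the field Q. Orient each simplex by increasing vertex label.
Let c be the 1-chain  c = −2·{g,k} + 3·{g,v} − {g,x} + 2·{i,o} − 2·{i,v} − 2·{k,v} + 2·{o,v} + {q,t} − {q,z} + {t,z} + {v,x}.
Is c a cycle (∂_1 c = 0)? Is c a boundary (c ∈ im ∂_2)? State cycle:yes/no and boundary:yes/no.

n_0=10 n_1=21 n_2=9  [Q]
∂1: piv[gk,gv,gx,ik,io,iy,iz,oq,qt] rk=9  ker:iv,ix,kv,kx,ov,oy,oz,qz,tv,tz,vx,vz
∂2: piv[gkv,gkx,gvx,iov,ioy,ioz,ivz,qtz] rk=8  ker:ovz
∂1c = 0
c vs im∂2: reduces to 0 ⇒ boundary

cycle:yes boundary:yes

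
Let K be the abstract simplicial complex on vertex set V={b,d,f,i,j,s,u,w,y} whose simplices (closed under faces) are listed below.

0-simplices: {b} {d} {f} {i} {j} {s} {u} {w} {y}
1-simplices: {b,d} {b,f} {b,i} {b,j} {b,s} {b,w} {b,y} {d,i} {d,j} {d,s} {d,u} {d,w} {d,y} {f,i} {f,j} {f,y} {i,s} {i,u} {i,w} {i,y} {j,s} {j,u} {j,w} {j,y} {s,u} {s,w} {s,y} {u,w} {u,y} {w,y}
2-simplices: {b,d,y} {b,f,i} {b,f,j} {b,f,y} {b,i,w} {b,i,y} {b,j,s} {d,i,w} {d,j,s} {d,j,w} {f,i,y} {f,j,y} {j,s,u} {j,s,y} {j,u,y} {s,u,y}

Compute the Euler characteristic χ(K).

n_0=9 n_1=30 n_2=16
χ=+9−30+16=-5

χ(K)=-5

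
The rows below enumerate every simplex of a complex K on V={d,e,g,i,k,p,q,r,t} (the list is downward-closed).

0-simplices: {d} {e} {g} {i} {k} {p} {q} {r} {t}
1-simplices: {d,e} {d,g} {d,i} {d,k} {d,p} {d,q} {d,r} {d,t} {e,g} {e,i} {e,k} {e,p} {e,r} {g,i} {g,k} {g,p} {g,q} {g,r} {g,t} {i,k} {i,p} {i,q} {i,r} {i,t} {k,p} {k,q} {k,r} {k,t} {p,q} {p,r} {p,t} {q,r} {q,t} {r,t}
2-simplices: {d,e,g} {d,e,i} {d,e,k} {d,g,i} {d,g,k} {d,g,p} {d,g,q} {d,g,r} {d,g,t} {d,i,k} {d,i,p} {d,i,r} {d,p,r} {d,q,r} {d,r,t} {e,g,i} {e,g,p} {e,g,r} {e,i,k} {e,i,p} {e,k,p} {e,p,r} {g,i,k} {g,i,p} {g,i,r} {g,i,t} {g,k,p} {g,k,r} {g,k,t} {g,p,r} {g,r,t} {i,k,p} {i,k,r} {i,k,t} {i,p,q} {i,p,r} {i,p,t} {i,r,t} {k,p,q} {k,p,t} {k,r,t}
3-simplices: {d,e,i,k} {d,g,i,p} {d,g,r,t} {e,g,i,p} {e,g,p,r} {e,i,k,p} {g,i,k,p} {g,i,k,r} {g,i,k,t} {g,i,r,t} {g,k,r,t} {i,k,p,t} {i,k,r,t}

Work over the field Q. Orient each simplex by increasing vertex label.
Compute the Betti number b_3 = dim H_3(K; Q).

n_0=9 n_1=34 n_2=41 n_3=13  [Q]
∂1: piv[de,dg,di,dk,dp,dq,dr,dt] rk=8  ker:eg,ei,ek,ep,er,gi,gk,gp,gq,gr,gt,ik,ip,iq,ir,it,kp,kq,kr,kt,pq,pr,pt,qr,qt,rt
∂2: piv[deg,dei,dek,dgi,dgk,dgp,dgq,dgr,dgt,dik,dip,dir,dpr,dqr,drt,egp,egr,ekp,git,gkr,gkt,ipq,ipt,kpq] rk=24  ker:egi,eik,eip,epr,gik,gip,gir,gkp,gpr,grt,ikp,ikr,ikt,ipr,irt,kpt,krt
∂3: piv[deik,dgip,dgrt,egip,egpr,eikp,gikp,gikr,gikt,girt,gkrt,ikpt] rk=12  ker:ikrt
b_3=(13−12)−0=1

b_3=1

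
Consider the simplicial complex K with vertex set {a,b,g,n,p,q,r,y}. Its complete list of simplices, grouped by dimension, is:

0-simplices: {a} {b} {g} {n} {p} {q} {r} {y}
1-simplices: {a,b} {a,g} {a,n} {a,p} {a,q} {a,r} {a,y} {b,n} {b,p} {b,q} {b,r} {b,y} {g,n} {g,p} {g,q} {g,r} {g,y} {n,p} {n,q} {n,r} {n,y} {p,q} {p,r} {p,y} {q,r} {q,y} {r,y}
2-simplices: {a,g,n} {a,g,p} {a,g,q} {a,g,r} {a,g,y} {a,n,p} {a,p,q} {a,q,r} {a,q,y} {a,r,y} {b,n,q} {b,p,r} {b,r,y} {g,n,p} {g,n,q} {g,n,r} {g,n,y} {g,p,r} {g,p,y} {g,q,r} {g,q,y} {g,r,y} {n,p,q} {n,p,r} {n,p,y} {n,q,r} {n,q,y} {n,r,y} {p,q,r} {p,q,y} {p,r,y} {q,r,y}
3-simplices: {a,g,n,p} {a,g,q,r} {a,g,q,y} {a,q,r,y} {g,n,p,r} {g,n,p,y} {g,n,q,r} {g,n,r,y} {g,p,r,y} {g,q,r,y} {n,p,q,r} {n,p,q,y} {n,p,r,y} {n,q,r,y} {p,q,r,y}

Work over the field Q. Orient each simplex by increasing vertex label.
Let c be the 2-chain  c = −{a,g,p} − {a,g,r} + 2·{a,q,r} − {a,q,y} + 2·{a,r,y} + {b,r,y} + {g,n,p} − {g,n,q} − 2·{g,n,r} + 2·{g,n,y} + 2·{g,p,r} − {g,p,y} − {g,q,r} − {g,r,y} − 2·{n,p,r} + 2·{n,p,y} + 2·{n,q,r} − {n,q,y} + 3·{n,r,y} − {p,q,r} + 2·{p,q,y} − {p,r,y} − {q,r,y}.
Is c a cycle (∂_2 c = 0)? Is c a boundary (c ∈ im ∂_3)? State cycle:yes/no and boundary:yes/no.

cycle:no boundary:no

n_0=8 n_1=27 n_2=32 n_3=15  [Q]
∂1: piv[ab,ag,an,ap,aq,ar,ay] rk=7  ker:bn,bp,bq,br,by,gn,gp,gq,gr,gy,np,nq,nr,ny,pq,pr,py,qr,qy,ry
∂2: piv[agn,agp,agq,agr,agy,anp,apq,aqr,aqy,ary,bnq,bpr,bry,gnq,gnr,gny,gpr,gpy] rk=18  ker:gnp,gqr,gqy,gry,npq,npr,npy,nqr,nqy,nry,pqr,pqy,pry,qry
∂3: piv[agnp,agqr,agqy,aqry,gnpr,gnpy,gnqr,gnry,gpry,gqry,npqr,npqy,nqry] rk=13  ker:npry,pqry
∂2c = −2·{a,g} + {a,p} + {a,q} + {a,r} − {a,y} + {b,r} − {b,y} − {g,p} − {g,r} + {n,p} + {n,r} − 2·{n,y} + {p,q} + {q,r} + {q,y} + 3·{r,y}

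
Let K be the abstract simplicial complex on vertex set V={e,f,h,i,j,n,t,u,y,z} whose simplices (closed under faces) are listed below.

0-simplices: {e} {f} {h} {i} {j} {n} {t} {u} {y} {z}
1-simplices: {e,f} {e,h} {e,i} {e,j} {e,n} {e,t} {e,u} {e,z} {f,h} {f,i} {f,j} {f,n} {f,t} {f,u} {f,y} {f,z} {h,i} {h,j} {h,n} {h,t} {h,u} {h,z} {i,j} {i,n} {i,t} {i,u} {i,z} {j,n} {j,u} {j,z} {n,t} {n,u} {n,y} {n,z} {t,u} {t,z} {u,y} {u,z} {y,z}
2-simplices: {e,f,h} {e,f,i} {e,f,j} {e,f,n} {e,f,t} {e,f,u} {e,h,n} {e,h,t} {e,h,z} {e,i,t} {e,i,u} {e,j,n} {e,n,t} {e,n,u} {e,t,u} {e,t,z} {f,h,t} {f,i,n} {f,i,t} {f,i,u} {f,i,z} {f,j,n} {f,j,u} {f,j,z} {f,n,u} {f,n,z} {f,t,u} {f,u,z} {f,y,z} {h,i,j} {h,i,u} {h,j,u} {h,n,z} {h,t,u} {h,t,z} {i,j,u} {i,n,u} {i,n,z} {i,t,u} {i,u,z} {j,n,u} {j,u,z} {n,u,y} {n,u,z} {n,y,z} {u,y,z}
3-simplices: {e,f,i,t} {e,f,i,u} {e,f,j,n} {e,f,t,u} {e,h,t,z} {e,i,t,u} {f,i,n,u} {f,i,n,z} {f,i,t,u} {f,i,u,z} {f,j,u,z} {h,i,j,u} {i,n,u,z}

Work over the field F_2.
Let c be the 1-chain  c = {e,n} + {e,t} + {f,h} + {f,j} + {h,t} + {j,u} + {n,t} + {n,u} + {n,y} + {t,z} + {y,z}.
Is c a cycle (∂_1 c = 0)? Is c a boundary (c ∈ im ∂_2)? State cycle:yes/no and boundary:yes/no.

n_0=10 n_1=39 n_2=46 n_3=13  [Z2]
∂1: piv[ef,eh,ei,ej,en,et,eu,ez,fy] rk=9  ker:fh,fi,fj,fn,ft,fu,fz,hi,hj,hn,ht,hu,hz,ij,in,it,iu,iz,jn,ju,jz,nt,nu,ny,nz,tu,tz,uy,uz,yz
∂2: piv[efh,efi,efj,efn,eft,efu,ehn,eht,ehz,eit,eiu,ejn,ent,enu,etu,etz,fin,fiz,fju,fjz,fnz,fuz,fyz,hij,hiu,hju,hnz,htu,nuy,nyz] rk=30  ker:fht,fit,fiu,fjn,fnu,ftu,htz,iju,inu,inz,itu,iuz,jnu,juz,nuz,uyz
∂3: piv[efit,efiu,efjn,eftu,ehtz,eitu,finu,finz,fiuz,fjuz,hiju,inuz] rk=12  ker:fitu
∂1c = 0
c vs im∂2: reduces to 0 ⇒ boundary

cycle:yes boundary:yes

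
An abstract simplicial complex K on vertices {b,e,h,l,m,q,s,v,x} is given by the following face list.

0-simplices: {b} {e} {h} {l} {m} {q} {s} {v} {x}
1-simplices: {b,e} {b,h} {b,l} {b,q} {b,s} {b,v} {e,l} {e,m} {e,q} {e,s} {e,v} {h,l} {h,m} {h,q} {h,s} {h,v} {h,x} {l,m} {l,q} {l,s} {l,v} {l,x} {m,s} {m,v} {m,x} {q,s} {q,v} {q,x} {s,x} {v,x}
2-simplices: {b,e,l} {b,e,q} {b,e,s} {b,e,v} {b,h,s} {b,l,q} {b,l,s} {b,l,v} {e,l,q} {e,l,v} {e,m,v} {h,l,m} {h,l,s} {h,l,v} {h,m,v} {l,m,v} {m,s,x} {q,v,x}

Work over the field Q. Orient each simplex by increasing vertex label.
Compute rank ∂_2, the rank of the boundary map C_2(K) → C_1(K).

n_0=9 n_1=30 n_2=18  [Q]
∂1: piv[be,bh,bl,bq,bs,bv,em,hx] rk=8  ker:el,eq,es,ev,hl,hm,hq,hs,hv,lm,lq,ls,lv,lx,ms,mv,mx,qs,qv,qx,sx,vx
∂2: piv[bel,beq,bes,bev,bhs,blq,bls,blv,emv,hlm,hls,hlv,hmv,msx,qvx] rk=15  ker:elq,elv,lmv
rk∂_2=15

rank∂_2=15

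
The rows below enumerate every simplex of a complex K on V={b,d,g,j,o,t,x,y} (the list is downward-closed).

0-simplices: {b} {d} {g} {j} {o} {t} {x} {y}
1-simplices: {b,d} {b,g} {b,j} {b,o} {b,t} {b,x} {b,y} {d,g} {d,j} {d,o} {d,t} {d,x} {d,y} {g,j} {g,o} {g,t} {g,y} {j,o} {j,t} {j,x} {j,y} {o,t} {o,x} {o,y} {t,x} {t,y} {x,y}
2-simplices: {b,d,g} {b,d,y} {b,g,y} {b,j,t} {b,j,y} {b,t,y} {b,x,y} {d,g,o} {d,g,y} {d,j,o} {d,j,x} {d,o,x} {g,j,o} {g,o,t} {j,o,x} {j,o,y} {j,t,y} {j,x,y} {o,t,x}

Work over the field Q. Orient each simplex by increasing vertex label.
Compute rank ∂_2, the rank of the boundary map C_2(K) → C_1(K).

n_0=8 n_1=27 n_2=19  [Q]
∂1: piv[bd,bg,bj,bo,bt,bx,by] rk=7  ker:dg,dj,do,dt,dx,dy,gj,go,gt,gy,jo,jt,jx,jy,ot,ox,oy,tx,ty,xy
∂2: piv[bdg,bdy,bgy,bjt,bjy,bty,bxy,dgo,djo,djx,dox,gjo,got,joy,jxy,otx] rk=16  ker:dgy,jox,jty
rk∂_2=16

rank∂_2=16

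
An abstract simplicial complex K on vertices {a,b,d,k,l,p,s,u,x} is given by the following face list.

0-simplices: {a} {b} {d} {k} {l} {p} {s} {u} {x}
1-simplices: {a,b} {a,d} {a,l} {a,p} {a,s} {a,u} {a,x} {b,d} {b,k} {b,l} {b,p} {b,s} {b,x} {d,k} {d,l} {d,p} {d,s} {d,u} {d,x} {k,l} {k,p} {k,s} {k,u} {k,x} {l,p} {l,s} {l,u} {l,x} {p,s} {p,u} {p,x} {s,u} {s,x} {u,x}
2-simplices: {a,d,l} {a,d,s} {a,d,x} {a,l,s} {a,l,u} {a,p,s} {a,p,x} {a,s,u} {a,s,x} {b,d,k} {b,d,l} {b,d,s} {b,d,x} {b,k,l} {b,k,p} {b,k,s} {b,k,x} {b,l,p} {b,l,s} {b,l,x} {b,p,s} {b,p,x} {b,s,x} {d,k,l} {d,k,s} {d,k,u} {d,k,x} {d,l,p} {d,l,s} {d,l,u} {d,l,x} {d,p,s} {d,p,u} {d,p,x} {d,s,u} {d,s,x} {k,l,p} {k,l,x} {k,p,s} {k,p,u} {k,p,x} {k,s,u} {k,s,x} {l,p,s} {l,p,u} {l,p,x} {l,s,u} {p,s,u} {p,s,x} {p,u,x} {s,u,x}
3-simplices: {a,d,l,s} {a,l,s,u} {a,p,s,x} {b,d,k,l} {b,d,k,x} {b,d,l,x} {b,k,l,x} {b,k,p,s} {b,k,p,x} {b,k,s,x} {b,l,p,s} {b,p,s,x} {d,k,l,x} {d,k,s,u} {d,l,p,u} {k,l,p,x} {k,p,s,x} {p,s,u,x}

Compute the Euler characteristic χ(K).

χ(K)=8

n_0=9 n_1=34 n_2=51 n_3=18
χ=+9−34+51−18=8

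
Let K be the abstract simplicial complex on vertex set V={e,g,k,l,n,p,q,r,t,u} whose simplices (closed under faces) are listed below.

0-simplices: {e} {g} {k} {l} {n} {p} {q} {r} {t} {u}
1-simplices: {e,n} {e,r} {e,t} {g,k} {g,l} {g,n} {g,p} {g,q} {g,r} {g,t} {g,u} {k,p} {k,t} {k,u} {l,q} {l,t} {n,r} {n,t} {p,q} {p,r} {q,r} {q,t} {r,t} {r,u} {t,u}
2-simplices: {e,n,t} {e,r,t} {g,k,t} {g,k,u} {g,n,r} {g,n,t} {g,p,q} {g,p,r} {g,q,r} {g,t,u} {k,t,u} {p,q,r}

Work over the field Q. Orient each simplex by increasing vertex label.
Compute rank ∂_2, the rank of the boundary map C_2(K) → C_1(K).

rank∂_2=10

n_0=10 n_1=25 n_2=12  [Q]
∂1: piv[en,er,et,gk,gl,gn,gp,gq,gu] rk=9  ker:gr,gt,kp,kt,ku,lq,lt,nr,nt,pq,pr,qr,qt,rt,ru,tu
∂2: piv[ent,ert,gkt,gku,gnr,gnt,gpq,gpr,gqr,gtu] rk=10  ker:ktu,pqr
rk∂_2=10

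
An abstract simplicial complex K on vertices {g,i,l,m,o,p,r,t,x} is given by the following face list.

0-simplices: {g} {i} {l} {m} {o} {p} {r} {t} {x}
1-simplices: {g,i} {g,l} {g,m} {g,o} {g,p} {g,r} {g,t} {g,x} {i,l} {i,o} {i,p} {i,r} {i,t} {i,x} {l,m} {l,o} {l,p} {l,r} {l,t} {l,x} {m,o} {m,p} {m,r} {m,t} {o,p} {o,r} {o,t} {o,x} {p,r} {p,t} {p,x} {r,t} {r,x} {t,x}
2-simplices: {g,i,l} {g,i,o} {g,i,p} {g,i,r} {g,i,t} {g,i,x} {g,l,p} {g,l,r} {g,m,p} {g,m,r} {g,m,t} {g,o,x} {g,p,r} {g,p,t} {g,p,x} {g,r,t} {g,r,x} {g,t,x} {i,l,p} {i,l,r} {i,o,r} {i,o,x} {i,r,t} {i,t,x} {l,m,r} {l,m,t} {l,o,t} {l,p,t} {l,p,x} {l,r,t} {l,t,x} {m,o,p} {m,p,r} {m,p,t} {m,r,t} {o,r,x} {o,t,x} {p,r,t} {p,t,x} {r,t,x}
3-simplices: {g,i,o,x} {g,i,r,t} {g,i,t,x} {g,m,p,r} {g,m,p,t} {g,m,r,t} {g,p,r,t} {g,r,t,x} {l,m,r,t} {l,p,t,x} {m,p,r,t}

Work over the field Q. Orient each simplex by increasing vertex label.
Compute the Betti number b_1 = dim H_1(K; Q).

n_0=9 n_1=34 n_2=40 n_3=11  [Q]
∂1: piv[gi,gl,gm,go,gp,gr,gt,gx] rk=8  ker:il,io,ip,ir,it,ix,lm,lo,lp,lr,lt,lx,mo,mp,mr,mt,op,or,ot,ox,pr,pt,px,rt,rx,tx
∂2: piv[gil,gio,gip,gir,git,gix,glp,glr,gmp,gmr,gmt,gox,gpr,gpt,gpx,grt,grx,gtx,ior,lmr,lmt,lot,lpx,mop,otx] rk=25  ker:ilp,ilr,iox,irt,itx,lpt,lrt,ltx,mpr,mpt,mrt,orx,prt,ptx,rtx
∂3: piv[giox,girt,gitx,gmpr,gmpt,gmrt,gprt,grtx,lmrt,lptx] rk=10  ker:mprt
b_1=(34−8)−25=1

b_1=1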